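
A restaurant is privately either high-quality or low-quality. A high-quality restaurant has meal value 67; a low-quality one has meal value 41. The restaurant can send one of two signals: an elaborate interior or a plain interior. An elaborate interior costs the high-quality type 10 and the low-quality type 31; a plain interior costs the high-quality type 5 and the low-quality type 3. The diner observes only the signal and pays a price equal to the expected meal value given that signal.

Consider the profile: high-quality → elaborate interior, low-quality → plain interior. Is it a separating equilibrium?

If types separate, elaborate interior earns payment 67 and plain interior earns 41.
High-quality: elaborate interior gives 67 − 10 = 57; plain interior gives 41 − 5 = 36. No deviation. ✓
Low-quality: plain interior gives 41 − 3 = 38; elaborate interior gives 67 − 31 = 36. No deviation. ✓
Both incentive constraints hold.

Yes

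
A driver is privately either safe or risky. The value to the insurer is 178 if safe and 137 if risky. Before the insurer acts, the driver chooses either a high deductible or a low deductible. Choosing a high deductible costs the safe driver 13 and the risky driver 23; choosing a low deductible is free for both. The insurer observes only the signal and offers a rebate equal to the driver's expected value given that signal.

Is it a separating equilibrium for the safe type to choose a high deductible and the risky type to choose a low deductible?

No

If types separate, high deductible earns payment 178 and low deductible earns 137.
Safe: high deductible gives 178 − 13 = 165; low deductible gives 137 − 0 = 137. No deviation. ✓
Risky: low deductible gives 137 − 0 = 137; high deductible gives 178 − 23 = 155. Would deviate. ✗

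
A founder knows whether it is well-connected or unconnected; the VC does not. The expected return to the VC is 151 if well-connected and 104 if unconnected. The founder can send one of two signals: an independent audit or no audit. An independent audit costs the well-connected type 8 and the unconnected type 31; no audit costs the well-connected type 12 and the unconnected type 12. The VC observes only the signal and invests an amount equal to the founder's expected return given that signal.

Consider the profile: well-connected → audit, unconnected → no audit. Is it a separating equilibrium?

If types separate, audit earns payment 151 and no audit earns 104.
Well-connected: audit gives 151 − 8 = 143; no audit gives 104 − 12 = 92. No deviation. ✓
Unconnected: no audit gives 104 − 12 = 92; audit gives 151 − 31 = 120. Would deviate. ✗

No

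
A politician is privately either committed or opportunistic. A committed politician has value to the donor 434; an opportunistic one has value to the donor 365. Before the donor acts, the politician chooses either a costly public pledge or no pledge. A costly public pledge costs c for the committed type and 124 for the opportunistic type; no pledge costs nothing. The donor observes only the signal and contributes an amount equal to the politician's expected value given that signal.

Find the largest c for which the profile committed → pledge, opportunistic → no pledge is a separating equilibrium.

Under separation: pledge → committed (pays 434); no pledge → opportunistic (pays 365).
Opportunistic: 365 − 0 = 365 ≥ 434 − 124 = 310. Holds regardless of c. ✓
Committed: 434 − c ≥ 365 − 0, so c ≤ 434 − 365 = 69.

69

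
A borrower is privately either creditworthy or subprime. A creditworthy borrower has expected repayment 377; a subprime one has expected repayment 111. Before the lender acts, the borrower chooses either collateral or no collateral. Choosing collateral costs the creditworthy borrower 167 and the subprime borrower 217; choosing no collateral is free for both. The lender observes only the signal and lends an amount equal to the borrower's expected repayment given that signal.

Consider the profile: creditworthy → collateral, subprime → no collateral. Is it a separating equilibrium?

If types separate, collateral earns payment 377 and no collateral earns 111.
Creditworthy: collateral gives 377 − 167 = 210; no collateral gives 111 − 0 = 111. No deviation. ✓
Subprime: no collateral gives 111 − 0 = 111; collateral gives 377 − 217 = 160. Would deviate. ✗

No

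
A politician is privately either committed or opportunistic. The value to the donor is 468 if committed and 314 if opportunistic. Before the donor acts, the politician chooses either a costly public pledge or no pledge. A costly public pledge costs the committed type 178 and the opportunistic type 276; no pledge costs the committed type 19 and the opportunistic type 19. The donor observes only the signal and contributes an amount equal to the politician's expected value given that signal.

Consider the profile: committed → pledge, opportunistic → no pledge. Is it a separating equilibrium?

No

If types separate, pledge earns payment 468 and no pledge earns 314.
Committed: pledge gives 468 − 178 = 290; no pledge gives 314 − 19 = 295. Would deviate. ✗
Opportunistic: no pledge gives 314 − 19 = 295; pledge gives 468 − 276 = 192. No deviation. ✓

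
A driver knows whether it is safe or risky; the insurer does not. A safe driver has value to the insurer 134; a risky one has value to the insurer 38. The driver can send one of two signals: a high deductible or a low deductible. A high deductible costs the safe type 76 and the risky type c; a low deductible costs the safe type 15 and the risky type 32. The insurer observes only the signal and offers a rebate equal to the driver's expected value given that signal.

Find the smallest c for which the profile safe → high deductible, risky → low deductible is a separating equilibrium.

Under separation: high deductible → safe (pays 134); low deductible → risky (pays 38).
Safe: 134 − 76 = 58 ≥ 38 − 15 = 23. Holds regardless of c. ✓
Risky: 38 − 32 ≥ 134 − c, so c ≥ 134 − 6 = 128.

128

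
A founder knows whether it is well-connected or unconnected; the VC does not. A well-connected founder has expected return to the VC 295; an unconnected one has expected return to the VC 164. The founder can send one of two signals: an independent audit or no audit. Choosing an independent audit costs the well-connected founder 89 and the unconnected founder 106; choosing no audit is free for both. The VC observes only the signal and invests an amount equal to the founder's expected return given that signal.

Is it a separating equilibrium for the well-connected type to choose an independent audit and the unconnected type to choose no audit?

No

If types separate, audit earns payment 295 and no audit earns 164.
Well-connected: audit gives 295 − 89 = 206; no audit gives 164 − 0 = 164. No deviation. ✓
Unconnected: no audit gives 164 − 0 = 164; audit gives 295 − 106 = 189. Would deviate. ✗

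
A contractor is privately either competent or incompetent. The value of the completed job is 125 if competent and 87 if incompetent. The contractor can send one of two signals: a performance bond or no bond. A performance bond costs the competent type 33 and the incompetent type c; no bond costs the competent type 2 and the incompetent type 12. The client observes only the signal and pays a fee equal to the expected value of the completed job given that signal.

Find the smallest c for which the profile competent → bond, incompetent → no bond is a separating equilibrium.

50

Under separation: bond → competent (pays 125); no bond → incompetent (pays 87).
Competent: 125 − 33 = 92 ≥ 87 − 2 = 85. Holds regardless of c. ✓
Incompetent: 87 − 12 ≥ 125 − c, so c ≥ 125 − 75 = 50.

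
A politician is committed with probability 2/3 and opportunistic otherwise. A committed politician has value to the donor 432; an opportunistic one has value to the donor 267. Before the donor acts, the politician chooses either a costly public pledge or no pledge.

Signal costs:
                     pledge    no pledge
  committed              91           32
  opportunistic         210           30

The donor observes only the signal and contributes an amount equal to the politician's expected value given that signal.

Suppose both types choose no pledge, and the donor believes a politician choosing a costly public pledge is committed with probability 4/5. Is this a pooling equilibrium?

Yes

At the pooled signal (no pledge) the donor holds the prior 2/3 and pays 2/3·432 + 1/3·267 = 377. Off-path (pledge) belief 4/5 gives 4/5·432 + 1/5·267 = 399.
Committed: no pledge gives 377 − 32 = 345; pledge gives 399 − 91 = 308. Stays. ✓
Opportunistic: no pledge gives 377 − 30 = 347; pledge gives 399 − 210 = 189. Stays. ✓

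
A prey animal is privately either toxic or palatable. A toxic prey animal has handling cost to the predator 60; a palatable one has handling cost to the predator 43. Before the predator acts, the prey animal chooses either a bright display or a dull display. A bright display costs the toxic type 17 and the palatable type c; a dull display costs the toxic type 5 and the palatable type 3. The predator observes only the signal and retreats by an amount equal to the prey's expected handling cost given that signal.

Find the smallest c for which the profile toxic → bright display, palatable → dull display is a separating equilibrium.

Under separation: bright display → toxic (pays 60); dull display → palatable (pays 43).
Toxic: 60 − 17 = 43 ≥ 43 − 5 = 38. Holds regardless of c. ✓
Palatable: 43 − 3 ≥ 60 − c, so c ≥ 60 − 40 = 20.

20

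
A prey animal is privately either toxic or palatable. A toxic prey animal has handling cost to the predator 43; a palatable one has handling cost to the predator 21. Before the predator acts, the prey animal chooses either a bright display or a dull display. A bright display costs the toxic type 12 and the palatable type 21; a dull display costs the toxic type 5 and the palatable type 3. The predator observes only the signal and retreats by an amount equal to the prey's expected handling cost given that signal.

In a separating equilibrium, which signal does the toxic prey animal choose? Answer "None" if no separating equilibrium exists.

None

Try toxic → bright display, palatable → dull display:
  If types separate, bright display earns payment 43 and dull display earns 21.
  Toxic: bright display gives 43 − 12 = 31; dull display gives 21 − 5 = 16. No deviation. ✓
  Palatable: dull display gives 21 − 3 = 18; bright display gives 43 − 21 = 22. Would deviate. ✗
Try toxic → dull display, palatable → bright display:
  If types separate, dull display earns payment 43 and bright display earns 21.
  Toxic: dull display gives 43 − 5 = 38; bright display gives 21 − 12 = 9. No deviation. ✓
  Palatable: bright display gives 21 − 21 = 0; dull display gives 43 − 3 = 40. Would deviate. ✗
Neither assignment is incentive-compatible.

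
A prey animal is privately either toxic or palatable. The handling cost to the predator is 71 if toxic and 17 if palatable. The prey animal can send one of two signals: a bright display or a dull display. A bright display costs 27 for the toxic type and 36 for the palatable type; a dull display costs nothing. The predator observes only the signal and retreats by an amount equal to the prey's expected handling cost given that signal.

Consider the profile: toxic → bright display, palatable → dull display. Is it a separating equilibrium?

No

If types separate, bright display earns payment 71 and dull display earns 17.
Toxic: bright display gives 71 − 27 = 44; dull display gives 17 − 0 = 17. No deviation. ✓
Palatable: dull display gives 17 − 0 = 17; bright display gives 71 − 36 = 35. Would deviate. ✗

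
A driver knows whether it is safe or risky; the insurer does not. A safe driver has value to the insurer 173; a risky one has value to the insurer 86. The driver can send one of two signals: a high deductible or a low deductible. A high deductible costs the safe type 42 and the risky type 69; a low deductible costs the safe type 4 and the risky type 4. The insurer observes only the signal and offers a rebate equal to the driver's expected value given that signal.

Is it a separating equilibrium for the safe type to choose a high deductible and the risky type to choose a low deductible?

No

If types separate, high deductible earns payment 173 and low deductible earns 86.
Safe: high deductible gives 173 − 42 = 131; low deductible gives 86 − 4 = 82. No deviation. ✓
Risky: low deductible gives 86 − 4 = 82; high deductible gives 173 − 69 = 104. Would deviate. ✗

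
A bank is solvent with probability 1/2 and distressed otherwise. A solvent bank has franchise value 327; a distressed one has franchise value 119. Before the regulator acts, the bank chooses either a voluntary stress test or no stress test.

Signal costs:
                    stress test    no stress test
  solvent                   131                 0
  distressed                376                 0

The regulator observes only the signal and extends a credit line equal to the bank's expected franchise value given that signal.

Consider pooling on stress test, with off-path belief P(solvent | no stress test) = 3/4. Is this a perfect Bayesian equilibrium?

At the pooled signal (stress test) the regulator holds the prior 1/2 and pays 1/2·327 + 1/2·119 = 223. Off-path (no stress test) belief 3/4 gives 3/4·327 + 1/4·119 = 275.
Solvent: stress test gives 223 − 131 = 92; no stress test gives 275 − 0 = 275. Deviates. ✗
Distressed: stress test gives 223 − 376 = -153; no stress test gives 275 − 0 = 275. Deviates. ✗

No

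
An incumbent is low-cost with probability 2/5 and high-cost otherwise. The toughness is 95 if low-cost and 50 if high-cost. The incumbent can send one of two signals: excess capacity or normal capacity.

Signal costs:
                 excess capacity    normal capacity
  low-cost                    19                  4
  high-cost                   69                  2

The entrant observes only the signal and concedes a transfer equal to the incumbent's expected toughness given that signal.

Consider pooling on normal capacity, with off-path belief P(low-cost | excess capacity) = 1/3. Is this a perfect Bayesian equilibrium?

Yes

At the pooled signal (normal capacity) the entrant holds the prior 2/5 and pays 2/5·95 + 3/5·50 = 68. Off-path (excess capacity) belief 1/3 gives 1/3·95 + 2/3·50 = 65.
Low-cost: normal capacity gives 68 − 4 = 64; excess capacity gives 65 − 19 = 46. Stays. ✓
High-cost: normal capacity gives 68 − 2 = 66; excess capacity gives 65 − 69 = -4. Stays. ✓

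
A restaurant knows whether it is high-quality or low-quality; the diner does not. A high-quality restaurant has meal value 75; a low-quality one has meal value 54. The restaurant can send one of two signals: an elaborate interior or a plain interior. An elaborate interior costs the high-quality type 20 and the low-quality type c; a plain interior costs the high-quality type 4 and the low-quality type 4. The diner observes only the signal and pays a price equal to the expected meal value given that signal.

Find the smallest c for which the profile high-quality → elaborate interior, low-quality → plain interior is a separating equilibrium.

Under separation: elaborate interior → high-quality (pays 75); plain interior → low-quality (pays 54).
High-quality: 75 − 20 = 55 ≥ 54 − 4 = 50. Holds regardless of c. ✓
Low-quality: 54 − 4 ≥ 75 − c, so c ≥ 75 − 50 = 25.

25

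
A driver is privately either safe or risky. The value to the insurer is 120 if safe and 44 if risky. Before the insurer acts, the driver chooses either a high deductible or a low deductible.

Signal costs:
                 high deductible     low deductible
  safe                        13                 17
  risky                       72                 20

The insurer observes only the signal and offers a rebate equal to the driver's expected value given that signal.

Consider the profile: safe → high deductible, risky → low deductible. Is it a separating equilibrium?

No

If types separate, high deductible earns payment 120 and low deductible earns 44.
Safe: high deductible gives 120 − 13 = 107; low deductible gives 44 − 17 = 27. No deviation. ✓
Risky: low deductible gives 44 − 20 = 24; high deductible gives 120 − 72 = 48. Would deviate. ✗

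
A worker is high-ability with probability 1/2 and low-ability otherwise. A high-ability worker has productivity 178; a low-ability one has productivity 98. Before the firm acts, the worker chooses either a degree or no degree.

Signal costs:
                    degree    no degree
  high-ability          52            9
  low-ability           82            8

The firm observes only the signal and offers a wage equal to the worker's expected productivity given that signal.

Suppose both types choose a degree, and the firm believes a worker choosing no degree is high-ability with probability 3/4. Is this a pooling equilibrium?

On the equilibrium path (degree) the firm holds the prior 1/2 and pays 1/2·178 + 1/2·98 = 138. Off-path (no degree) belief 3/4 gives 3/4·178 + 1/4·98 = 158.
High-ability: degree gives 138 − 52 = 86; no degree gives 158 − 9 = 149. Deviates. ✗
Low-ability: degree gives 138 − 82 = 56; no degree gives 158 − 8 = 150. Deviates. ✗

No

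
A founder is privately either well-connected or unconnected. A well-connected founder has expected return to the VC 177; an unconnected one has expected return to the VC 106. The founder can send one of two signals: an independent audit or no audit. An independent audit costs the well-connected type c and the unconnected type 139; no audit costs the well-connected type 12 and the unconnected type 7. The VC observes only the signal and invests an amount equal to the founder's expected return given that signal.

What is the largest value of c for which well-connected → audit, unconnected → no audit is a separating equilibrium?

83

Under separation: audit → well-connected (pays 177); no audit → unconnected (pays 106).
Unconnected: 106 − 7 = 99 ≥ 177 − 139 = 38. Holds regardless of c. ✓
Well-connected: 177 − c ≥ 106 − 12, so c ≤ 177 − 94 = 83.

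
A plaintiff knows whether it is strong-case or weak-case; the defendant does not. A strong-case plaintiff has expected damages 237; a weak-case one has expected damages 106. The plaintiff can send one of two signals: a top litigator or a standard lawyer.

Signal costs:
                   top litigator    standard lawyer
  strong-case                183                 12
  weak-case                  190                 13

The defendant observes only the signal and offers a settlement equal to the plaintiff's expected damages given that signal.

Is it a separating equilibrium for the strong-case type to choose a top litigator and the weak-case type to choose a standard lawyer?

No

If types separate, top litigator earns payment 237 and standard lawyer earns 106.
Strong-case: top litigator gives 237 − 183 = 54; standard lawyer gives 106 − 12 = 94. Would deviate. ✗
Weak-case: standard lawyer gives 106 − 13 = 93; top litigator gives 237 − 190 = 47. No deviation. ✓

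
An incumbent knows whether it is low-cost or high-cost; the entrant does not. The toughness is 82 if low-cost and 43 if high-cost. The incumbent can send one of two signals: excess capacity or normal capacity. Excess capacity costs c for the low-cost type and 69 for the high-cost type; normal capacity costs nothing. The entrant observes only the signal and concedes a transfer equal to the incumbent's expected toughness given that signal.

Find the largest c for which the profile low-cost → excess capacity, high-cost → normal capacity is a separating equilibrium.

Under separation: excess capacity → low-cost (pays 82); normal capacity → high-cost (pays 43).
High-cost: 43 − 0 = 43 ≥ 82 − 69 = 13. Holds regardless of c. ✓
Low-cost: 82 − c ≥ 43 − 0, so c ≤ 82 − 43 = 39.

39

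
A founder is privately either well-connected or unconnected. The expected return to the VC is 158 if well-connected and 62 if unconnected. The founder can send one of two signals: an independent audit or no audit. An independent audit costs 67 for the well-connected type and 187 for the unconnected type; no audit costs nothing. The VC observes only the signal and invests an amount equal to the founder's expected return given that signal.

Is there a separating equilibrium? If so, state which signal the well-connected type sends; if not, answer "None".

audit

Try well-connected → audit, unconnected → no audit:
  If types separate, audit earns payment 158 and no audit earns 62.
  Well-connected: audit gives 158 − 67 = 91; no audit gives 62 − 0 = 62. No deviation. ✓
  Unconnected: no audit gives 62 − 0 = 62; audit gives 158 − 187 = -29. No deviation. ✓
Both hold — the well-connected type sends audit.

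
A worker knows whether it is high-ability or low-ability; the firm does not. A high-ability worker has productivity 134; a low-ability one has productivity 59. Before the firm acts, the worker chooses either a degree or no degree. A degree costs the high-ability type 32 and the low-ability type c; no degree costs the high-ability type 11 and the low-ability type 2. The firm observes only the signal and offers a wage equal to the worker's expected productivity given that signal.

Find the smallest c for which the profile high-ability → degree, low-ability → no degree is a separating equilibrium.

77

Under separation: degree → high-ability (pays 134); no degree → low-ability (pays 59).
High-ability: 134 − 32 = 102 ≥ 59 − 11 = 48. Holds regardless of c. ✓
Low-ability: 59 − 2 ≥ 134 − c, so c ≥ 134 − 57 = 77.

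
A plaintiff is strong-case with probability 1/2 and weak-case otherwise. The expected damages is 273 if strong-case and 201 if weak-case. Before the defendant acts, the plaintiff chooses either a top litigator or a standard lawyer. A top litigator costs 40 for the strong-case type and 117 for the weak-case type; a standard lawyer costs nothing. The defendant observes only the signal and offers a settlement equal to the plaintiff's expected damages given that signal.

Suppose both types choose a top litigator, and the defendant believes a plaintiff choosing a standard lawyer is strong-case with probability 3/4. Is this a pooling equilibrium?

No

At the pooled signal (top litigator) the defendant holds the prior 1/2 and pays 1/2·273 + 1/2·201 = 237. Off-path (standard lawyer) belief 3/4 gives 3/4·273 + 1/4·201 = 255.
Strong-case: top litigator gives 237 − 40 = 197; standard lawyer gives 255 − 0 = 255. Deviates. ✗
Weak-case: top litigator gives 237 − 117 = 120; standard lawyer gives 255 − 0 = 255. Deviates. ✗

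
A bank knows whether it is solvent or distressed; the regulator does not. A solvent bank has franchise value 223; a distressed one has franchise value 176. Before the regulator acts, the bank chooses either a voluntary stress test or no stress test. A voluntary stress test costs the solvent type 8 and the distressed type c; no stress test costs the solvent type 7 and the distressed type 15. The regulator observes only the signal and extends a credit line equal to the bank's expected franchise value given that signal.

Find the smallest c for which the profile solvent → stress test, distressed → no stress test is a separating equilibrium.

Under separation: stress test → solvent (pays 223); no stress test → distressed (pays 176).
Solvent: 223 − 8 = 215 ≥ 176 − 7 = 169. Holds regardless of c. ✓
Distressed: 176 − 15 ≥ 223 − c, so c ≥ 223 − 161 = 62.

62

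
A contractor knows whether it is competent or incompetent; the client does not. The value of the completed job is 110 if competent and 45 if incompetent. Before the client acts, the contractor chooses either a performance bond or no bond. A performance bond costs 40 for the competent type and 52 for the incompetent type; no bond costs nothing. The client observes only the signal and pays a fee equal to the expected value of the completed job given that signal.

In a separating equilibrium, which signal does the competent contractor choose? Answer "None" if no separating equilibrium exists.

None

Try competent → bond, incompetent → no bond:
  If types separate, bond earns payment 110 and no bond earns 45.
  Competent: bond gives 110 − 40 = 70; no bond gives 45 − 0 = 45. No deviation. ✓
  Incompetent: no bond gives 45 − 0 = 45; bond gives 110 − 52 = 58. Would deviate. ✗
Try competent → no bond, incompetent → bond:
  If types separate, no bond earns payment 110 and bond earns 45.
  Competent: no bond gives 110 − 0 = 110; bond gives 45 − 40 = 5. No deviation. ✓
  Incompetent: bond gives 45 − 52 = -7; no bond gives 110 − 0 = 110. Would deviate. ✗
Neither assignment is incentive-compatible.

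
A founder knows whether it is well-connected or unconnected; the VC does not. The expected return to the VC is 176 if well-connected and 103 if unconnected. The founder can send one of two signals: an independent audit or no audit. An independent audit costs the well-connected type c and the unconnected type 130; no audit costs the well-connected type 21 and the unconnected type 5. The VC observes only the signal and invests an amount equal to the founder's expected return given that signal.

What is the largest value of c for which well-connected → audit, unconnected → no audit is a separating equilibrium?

Under separation: audit → well-connected (pays 176); no audit → unconnected (pays 103).
Unconnected: 103 − 5 = 98 ≥ 176 − 130 = 46. Holds regardless of c. ✓
Well-connected: 176 − c ≥ 103 − 21, so c ≤ 176 − 82 = 94.

94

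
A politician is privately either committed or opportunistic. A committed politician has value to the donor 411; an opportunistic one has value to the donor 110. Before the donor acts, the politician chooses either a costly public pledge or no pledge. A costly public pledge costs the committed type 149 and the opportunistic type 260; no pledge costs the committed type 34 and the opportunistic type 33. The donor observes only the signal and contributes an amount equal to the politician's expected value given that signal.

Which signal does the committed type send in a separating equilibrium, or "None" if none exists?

None

Try committed → pledge, opportunistic → no pledge:
  Under separation the donor infers type exactly: pledge → committed (pays 411), no pledge → opportunistic (pays 110).
  Committed: pledge gives 411 − 149 = 262; no pledge gives 110 − 34 = 76. No deviation. ✓
  Opportunistic: no pledge gives 110 − 33 = 77; pledge gives 411 − 260 = 151. Would deviate. ✗
Try committed → no pledge, opportunistic → pledge:
  Under separation the donor infers type exactly: no pledge → committed (pays 411), pledge → opportunistic (pays 110).
  Committed: no pledge gives 411 − 34 = 377; pledge gives 110 − 149 = -39. No deviation. ✓
  Opportunistic: pledge gives 110 − 260 = -150; no pledge gives 411 − 33 = 378. Would deviate. ✗
Neither assignment is incentive-compatible.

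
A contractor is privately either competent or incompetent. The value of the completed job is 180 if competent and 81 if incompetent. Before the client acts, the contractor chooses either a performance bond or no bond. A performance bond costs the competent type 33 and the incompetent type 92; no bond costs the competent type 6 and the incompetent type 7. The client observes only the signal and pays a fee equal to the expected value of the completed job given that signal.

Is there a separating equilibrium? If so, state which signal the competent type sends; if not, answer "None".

Try competent → bond, incompetent → no bond:
  If types separate, bond earns payment 180 and no bond earns 81.
  Competent: bond gives 180 − 33 = 147; no bond gives 81 − 6 = 75. No deviation. ✓
  Incompetent: no bond gives 81 − 7 = 74; bond gives 180 − 92 = 88. Would deviate. ✗
Try competent → no bond, incompetent → bond:
  If types separate, no bond earns payment 180 and bond earns 81.
  Competent: no bond gives 180 − 6 = 174; bond gives 81 − 33 = 48. No deviation. ✓
  Incompetent: bond gives 81 − 92 = -11; no bond gives 180 − 7 = 173. Would deviate. ✗
Neither assignment is incentive-compatible.

None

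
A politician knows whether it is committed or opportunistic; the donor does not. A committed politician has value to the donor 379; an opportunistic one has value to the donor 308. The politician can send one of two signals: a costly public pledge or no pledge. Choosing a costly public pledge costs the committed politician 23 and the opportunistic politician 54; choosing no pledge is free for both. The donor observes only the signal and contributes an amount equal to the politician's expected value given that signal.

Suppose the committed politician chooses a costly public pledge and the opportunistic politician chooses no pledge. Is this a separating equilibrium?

If types separate, pledge earns payment 379 and no pledge earns 308.
Committed: pledge gives 379 − 23 = 356; no pledge gives 308 − 0 = 308. No deviation. ✓
Opportunistic: no pledge gives 308 − 0 = 308; pledge gives 379 − 54 = 325. Would deviate. ✗

No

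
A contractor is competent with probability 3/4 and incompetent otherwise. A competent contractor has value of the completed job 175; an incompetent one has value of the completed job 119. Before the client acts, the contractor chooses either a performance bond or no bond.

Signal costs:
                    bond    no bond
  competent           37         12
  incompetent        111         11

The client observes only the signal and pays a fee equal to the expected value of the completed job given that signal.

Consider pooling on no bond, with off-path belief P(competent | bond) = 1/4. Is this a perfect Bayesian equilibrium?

Yes

On the equilibrium path (no bond) the client holds the prior 3/4 and pays 3/4·175 + 1/4·119 = 161. Off-path (bond) belief 1/4 gives 1/4·175 + 3/4·119 = 133.
Competent: no bond gives 161 − 12 = 149; bond gives 133 − 37 = 96. Stays. ✓
Incompetent: no bond gives 161 − 11 = 150; bond gives 133 − 111 = 22. Stays. ✓
Beliefs are Bayes-consistent on-path and both types best-respond.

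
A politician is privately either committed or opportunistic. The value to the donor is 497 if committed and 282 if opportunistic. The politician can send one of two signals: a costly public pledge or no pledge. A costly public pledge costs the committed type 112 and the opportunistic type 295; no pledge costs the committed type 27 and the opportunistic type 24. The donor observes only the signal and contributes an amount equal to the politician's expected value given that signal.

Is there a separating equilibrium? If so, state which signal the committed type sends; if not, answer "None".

pledge

Try committed → pledge, opportunistic → no pledge:
  If types separate, pledge earns payment 497 and no pledge earns 282.
  Committed: pledge gives 497 − 112 = 385; no pledge gives 282 − 27 = 255. No deviation. ✓
  Opportunistic: no pledge gives 282 − 24 = 258; pledge gives 497 − 295 = 202. No deviation. ✓
Both hold — the committed type sends pledge.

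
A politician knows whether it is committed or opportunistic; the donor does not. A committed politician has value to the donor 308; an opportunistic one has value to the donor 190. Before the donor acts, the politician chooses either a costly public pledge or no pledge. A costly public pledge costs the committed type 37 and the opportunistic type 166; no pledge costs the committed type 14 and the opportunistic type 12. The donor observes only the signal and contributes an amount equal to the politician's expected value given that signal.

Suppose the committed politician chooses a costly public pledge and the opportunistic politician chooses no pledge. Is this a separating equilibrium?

If types separate, pledge earns payment 308 and no pledge earns 190.
Committed: pledge gives 308 − 37 = 271; no pledge gives 190 − 14 = 176. No deviation. ✓
Opportunistic: no pledge gives 190 − 12 = 178; pledge gives 308 − 166 = 142. No deviation. ✓
Both incentive constraints hold.

Yes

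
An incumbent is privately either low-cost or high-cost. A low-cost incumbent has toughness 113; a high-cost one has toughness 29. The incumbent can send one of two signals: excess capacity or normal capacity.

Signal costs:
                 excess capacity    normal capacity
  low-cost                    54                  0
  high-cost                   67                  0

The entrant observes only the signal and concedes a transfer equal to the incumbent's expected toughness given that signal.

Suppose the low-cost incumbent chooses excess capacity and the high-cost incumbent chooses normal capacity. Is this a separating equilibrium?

No

If types separate, excess capacity earns payment 113 and normal capacity earns 29.
Low-cost: excess capacity gives 113 − 54 = 59; normal capacity gives 29 − 0 = 29. No deviation. ✓
High-cost: normal capacity gives 29 − 0 = 29; excess capacity gives 113 − 67 = 46. Would deviate. ✗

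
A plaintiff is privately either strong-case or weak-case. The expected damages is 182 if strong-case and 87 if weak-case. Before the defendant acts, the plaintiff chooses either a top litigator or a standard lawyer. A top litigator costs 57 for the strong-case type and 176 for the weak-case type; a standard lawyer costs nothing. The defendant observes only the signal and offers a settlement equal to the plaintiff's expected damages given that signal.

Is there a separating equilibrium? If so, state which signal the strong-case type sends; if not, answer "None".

Try strong-case → top litigator, weak-case → standard lawyer:
  Under separation the defendant infers type exactly: top litigator → strong-case (pays 182), standard lawyer → weak-case (pays 87).
  Strong-case: top litigator gives 182 − 57 = 125; standard lawyer gives 87 − 0 = 87. No deviation. ✓
  Weak-case: standard lawyer gives 87 − 0 = 87; top litigator gives 182 − 176 = 6. No deviation. ✓
Both hold — the strong-case type sends top litigator.

top litigator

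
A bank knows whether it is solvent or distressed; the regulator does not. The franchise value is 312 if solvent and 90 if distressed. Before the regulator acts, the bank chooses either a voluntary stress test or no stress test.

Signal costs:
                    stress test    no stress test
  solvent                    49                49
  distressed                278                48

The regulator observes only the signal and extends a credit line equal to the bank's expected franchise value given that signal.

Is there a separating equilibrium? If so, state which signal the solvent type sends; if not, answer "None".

stress test

Try solvent → stress test, distressed → no stress test:
  If types separate, stress test earns payment 312 and no stress test earns 90.
  Solvent: stress test gives 312 − 49 = 263; no stress test gives 90 − 49 = 41. No deviation. ✓
  Distressed: no stress test gives 90 − 48 = 42; stress test gives 312 − 278 = 34. No deviation. ✓
Both hold — the solvent type sends stress test.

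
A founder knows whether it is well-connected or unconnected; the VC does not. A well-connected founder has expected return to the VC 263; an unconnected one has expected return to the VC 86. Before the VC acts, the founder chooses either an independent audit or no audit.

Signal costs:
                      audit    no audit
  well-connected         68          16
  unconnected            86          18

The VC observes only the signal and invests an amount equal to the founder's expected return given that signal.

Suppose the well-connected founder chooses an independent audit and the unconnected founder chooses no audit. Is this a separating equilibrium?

No

If types separate, audit earns payment 263 and no audit earns 86.
Well-connected: audit gives 263 − 68 = 195; no audit gives 86 − 16 = 70. No deviation. ✓
Unconnected: no audit gives 86 − 18 = 68; audit gives 263 − 86 = 177. Would deviate. ✗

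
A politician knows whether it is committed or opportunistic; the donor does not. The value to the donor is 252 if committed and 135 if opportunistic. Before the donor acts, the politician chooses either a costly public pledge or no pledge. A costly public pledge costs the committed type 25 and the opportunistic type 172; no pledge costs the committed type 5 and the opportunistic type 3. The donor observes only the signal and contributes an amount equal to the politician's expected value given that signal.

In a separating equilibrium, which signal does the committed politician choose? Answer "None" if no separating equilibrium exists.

Try committed → pledge, opportunistic → no pledge:
  Under separation the donor infers type exactly: pledge → committed (pays 252), no pledge → opportunistic (pays 135).
  Committed: pledge gives 252 − 25 = 227; no pledge gives 135 − 5 = 130. No deviation. ✓
  Opportunistic: no pledge gives 135 − 3 = 132; pledge gives 252 − 172 = 80. No deviation. ✓
Both hold — the committed type sends pledge.

pledge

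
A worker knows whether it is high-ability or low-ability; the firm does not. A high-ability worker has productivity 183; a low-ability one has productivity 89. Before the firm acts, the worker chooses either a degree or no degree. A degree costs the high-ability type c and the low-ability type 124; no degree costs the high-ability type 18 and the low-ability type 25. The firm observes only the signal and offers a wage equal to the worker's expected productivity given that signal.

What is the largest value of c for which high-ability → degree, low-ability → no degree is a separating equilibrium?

112

Under separation: degree → high-ability (pays 183); no degree → low-ability (pays 89).
Low-ability: 89 − 25 = 64 ≥ 183 − 124 = 59. Holds regardless of c. ✓
High-ability: 183 − c ≥ 89 − 18, so c ≤ 183 − 71 = 112.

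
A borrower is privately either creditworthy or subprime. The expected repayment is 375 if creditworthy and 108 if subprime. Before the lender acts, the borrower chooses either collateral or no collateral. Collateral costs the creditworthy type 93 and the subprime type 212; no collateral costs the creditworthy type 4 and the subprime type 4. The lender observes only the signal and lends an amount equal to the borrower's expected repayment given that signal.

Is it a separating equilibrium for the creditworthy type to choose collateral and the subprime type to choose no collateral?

No

If types separate, collateral earns payment 375 and no collateral earns 108.
Creditworthy: collateral gives 375 − 93 = 282; no collateral gives 108 − 4 = 104. No deviation. ✓
Subprime: no collateral gives 108 − 4 = 104; collateral gives 375 − 212 = 163. Would deviate. ✗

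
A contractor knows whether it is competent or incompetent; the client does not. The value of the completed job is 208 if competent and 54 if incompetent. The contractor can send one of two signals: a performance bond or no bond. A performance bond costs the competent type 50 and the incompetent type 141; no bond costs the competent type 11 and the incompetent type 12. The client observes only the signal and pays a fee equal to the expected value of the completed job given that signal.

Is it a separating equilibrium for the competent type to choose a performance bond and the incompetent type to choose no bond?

If types separate, bond earns payment 208 and no bond earns 54.
Competent: bond gives 208 − 50 = 158; no bond gives 54 − 11 = 43. No deviation. ✓
Incompetent: no bond gives 54 − 12 = 42; bond gives 208 − 141 = 67. Would deviate. ✗

No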